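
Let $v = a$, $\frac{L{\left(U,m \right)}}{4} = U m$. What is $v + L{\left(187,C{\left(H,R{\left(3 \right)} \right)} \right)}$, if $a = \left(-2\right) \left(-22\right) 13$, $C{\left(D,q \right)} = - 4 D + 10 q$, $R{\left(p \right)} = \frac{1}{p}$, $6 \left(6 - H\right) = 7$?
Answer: $-11396$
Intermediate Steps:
$H = \frac{29}{6}$ ($H = 6 - \frac{7}{6} = \frac{29}{6} \approx 4.8333$)
$L{\left(U,m \right)} = 4 U m$
$a = 572$ ($a = 44 \cdot 13 = 572$)
$v = 572$
$v + L{\left(187,C{\left(H,R{\left(3 \right)} \right)} \right)} = 572 + 4 \cdot 187 \left(\left(-4\right) \frac{29}{6} + \frac{10}{3}\right) = 572 + 4 \cdot 187 \left(- \frac{58}{3} + 10 \cdot \frac{1}{3}\right) = 572 + 4 \cdot 187 \left(- \frac{58}{3} + \frac{10}{3}\right) = 572 + 4 \cdot 187 \left(-16\right) = 572 - 11968 = -11396$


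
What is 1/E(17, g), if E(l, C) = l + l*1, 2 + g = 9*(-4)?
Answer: 1/34 ≈ 0.029412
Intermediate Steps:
g = -38 (g = -2 + 9*(-4) = -2 - 36 = -38)
E(l, C) = 2*l (E(l, C) = l + l = 2*l)
1/E(17, g) = 1/(2*17) = 1/34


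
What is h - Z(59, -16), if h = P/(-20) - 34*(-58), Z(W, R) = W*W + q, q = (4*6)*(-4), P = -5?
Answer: -5651/4 ≈ -1412.8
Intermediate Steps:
q = -96 (q = 24*(-4) = -96)
Z(W, R) = -96 + W² (Z(W, R) = W*W - 96 = W² - 96 = -96 + W²)
h = 7889/4 (h = -5/(-20) - 34*(-58) = -5*(-1/20) + 1972 = ¼ + 1972 = 7889/4 ≈ 1972.3)
h - Z(59, -16) = 7889/4 - (-96 + 59²) = 7889/4 - (-96 + 3481) = 7889/4 - 1*3385 = 7889/4 - 3385 = -5651/4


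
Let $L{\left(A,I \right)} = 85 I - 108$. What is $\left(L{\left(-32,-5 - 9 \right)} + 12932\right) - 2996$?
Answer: $8638$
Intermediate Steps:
$L{\left(A,I \right)} = -108 + 85 I$
$\left(L{\left(-32,-5 - 9 \right)} + 12932\right) - 2996 = \left(\left(-108 + 85 \left(-5 - 9\right)\right) + 12932\right) - 2996 = \left(\left(-108 + 85 \left(-14\right)\right) + 12932\right) - 2996 = \left(\left(-108 - 1190\right) + 12932\right) - 2996 = \left(-1298 + 12932\right) - 2996 = 11634 - 2996 = 8638$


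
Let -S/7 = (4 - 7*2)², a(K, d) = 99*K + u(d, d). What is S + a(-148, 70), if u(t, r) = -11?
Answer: -15363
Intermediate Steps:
a(K, d) = -11 + 99*K (a(K, d) = 99*K - 11 = -11 + 99*K)
S = -700 (S = -7*(4 - 7*2)² = -7*(4 - 14)² = -7*(-10)² = -7*100 = -700)
S + a(-148, 70) = -700 + (-11 + 99*(-148)) = -700 + (-11 - 14652) = -700 - 14663 = -15363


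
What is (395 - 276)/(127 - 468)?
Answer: -119/341 ≈ -0.34897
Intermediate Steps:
(395 - 276)/(127 - 468) = 119/(-341) = 119*(-1/341) = -119/341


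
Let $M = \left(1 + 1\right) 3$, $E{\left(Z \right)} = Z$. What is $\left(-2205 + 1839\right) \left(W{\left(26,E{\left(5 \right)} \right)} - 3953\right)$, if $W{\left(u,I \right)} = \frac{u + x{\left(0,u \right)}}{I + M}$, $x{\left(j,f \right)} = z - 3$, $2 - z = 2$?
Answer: $\frac{15906360}{11} \approx 1.446 \cdot 10^{6}$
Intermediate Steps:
$z = 0$ ($z = 2 - 2 = 0$)
$x{\left(j,f \right)} = -3$ ($x{\left(j,f \right)} = 0 - 3 = -3$)
$M = 6$ ($M = 2 \cdot 3 = 6$)
$W{\left(u,I \right)} = \frac{-3 + u}{6 + I}$ ($W{\left(u,I \right)} = \frac{u - 3}{I + 6} = \frac{-3 + u}{6 + I}$)
$\left(-2205 + 1839\right) \left(W{\left(26,E{\left(5 \right)} \right)} - 3953\right) = \left(-2205 + 1839\right) \left(\frac{-3 + 26}{6 + 5} - 3953\right) = - 366 \left(\frac{1}{11} \cdot 23 - 3953\right) = - 366 \left(\frac{23}{11} - 3953\right) = \left(-366\right) \left(- \frac{43460}{11}\right) = \frac{15906360}{11}$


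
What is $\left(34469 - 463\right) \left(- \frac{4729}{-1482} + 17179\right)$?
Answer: $\frac{432964511021}{741} \approx 5.843 \cdot 10^{8}$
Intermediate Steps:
$\left(34469 - 463\right) \left(- \frac{4729}{-1482} + 17179\right) = 34006 \left(\left(-4729\right) \left(- \frac{1}{1482}\right) + 17179\right) = 34006 \left(\frac{4729}{1482} + 17179\right) = 34006 \cdot \frac{25464007}{1482} = \frac{432964511021}{741}$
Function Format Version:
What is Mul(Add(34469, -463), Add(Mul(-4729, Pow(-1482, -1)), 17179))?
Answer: Rational(432964511021, 741) ≈ 5.8430e+8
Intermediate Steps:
Mul(Add(34469, -463), Add(Mul(-4729, Pow(-1482, -1)), 17179)) = Mul(34006, Add(Mul(-4729, Rational(-1, 1482)), 17179)) = Mul(34006, Add(Rational(4729, 1482), 17179)) = Mul(34006, Rational(25464007, 1482)) = Rational(432964511021, 741)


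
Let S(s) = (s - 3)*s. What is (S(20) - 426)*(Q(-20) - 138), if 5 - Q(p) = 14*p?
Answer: -12642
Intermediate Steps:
S(s) = s*(-3 + s) (S(s) = (-3 + s)*s = s*(-3 + s))
Q(p) = 5 - 14*p
(S(20) - 426)*(Q(-20) - 138) = (20*(-3 + 20) - 426)*((5 - 14*(-20)) - 138) = (20*17 - 426)*((5 + 280) - 138) = (340 - 426)*(285 - 138) = -86*147 = -12642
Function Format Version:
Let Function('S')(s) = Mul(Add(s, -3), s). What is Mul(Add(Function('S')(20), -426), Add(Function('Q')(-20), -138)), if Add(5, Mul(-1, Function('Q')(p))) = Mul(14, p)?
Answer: -12642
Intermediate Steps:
Function('S')(s) = Mul(s, Add(-3, s)) (Function('S')(s) = Mul(Add(-3, s), s) = Mul(s, Add(-3, s)))
Function('Q')(p) = Add(5, Mul(-14, p)) (Function('Q')(p) = Add(5, Mul(-1, Mul(14, p))) = Add(5, Mul(-14, p)))
Mul(Add(Function('S')(20), -426), Add(Function('Q')(-20), -138)) = Mul(Add(Mul(20, Add(-3, 20)), -426), Add(Add(5, Mul(-14, -20)), -138)) = Mul(Add(Mul(20, 17), -426), Add(Add(5, 280), -138)) = Mul(Add(340, -426), Add(285, -138)) = Mul(-86, 147) = -12642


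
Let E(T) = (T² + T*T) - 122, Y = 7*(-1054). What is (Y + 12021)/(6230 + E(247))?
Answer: 4643/128126 ≈ 0.036238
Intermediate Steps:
Y = -7378
E(T) = -122 + 2*T² (E(T) = (T² + T²) - 122 = 2*T² - 122 = -122 + 2*T²)
(Y + 12021)/(6230 + E(247)) = (-7378 + 12021)/(6230 + (-122 + 2*247²)) = 4643/(6230 + (-122 + 2*61009)) = 4643/(6230 + (-122 + 122018)) = 4643/(6230 + 121896) = 4643/128126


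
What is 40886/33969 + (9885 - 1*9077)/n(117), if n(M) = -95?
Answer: -23562782/3227055 ≈ -7.3016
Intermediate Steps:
40886/33969 + (9885 - 1*9077)/n(117) = 40886/33969 + (9885 - 1*9077)/(-95) = 40886*(1/33969) + (9885 - 9077)*(-1/95) = 40886/33969 + 808*(-1/95) = 40886/33969 - 808/95 = -23562782/3227055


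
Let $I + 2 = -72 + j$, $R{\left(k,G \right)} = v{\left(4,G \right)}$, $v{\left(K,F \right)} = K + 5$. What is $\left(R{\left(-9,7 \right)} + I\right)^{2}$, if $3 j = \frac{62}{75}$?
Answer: $\frac{212080969}{50625} \approx 4189.3$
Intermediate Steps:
$j = \frac{62}{225}$ ($j = \frac{62 \cdot \frac{1}{75}}{3} = \frac{1}{3} \cdot \frac{62}{75} = \frac{62}{225} \approx 0.27556$)
$v{\left(K,F \right)} = 5 + K$
$R{\left(k,G \right)} = 9$ ($R{\left(k,G \right)} = 5 + 4 = 9$)
$I = - \frac{16588}{225}$ ($I = -2 + \left(-72 + \frac{62}{225}\right) = -2 - \frac{16138}{225} = - \frac{16588}{225} \approx -73.724$)
$\left(R{\left(-9,7 \right)} + I\right)^{2} = \left(9 - \frac{16588}{225}\right)^{2} = \left(- \frac{14563}{225}\right)^{2} = \frac{212080969}{50625}$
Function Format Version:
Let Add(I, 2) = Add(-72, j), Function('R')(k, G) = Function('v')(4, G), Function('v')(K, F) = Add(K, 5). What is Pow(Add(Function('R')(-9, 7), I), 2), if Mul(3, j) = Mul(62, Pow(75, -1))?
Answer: Rational(212080969, 50625) ≈ 4189.3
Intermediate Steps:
j = Rational(62, 225) (j = Mul(Rational(1, 3), Mul(62, Pow(75, -1))) = Mul(Rational(1, 3), Mul(62, Rational(1, 75))) = Mul(Rational(1, 3), Rational(62, 75)) = Rational(62, 225) ≈ 0.27556)
Function('v')(K, F) = Add(5, K)
Function('R')(k, G) = 9 (Function('R')(k, G) = Add(5, 4) = 9)
I = Rational(-16588, 225) (I = Add(-2, Add(-72, Rational(62, 225))) = Add(-2, Rational(-16138, 225)) = Rational(-16588, 225) ≈ -73.724)
Pow(Add(Function('R')(-9, 7), I), 2) = Pow(Add(9, Rational(-16588, 225)), 2) = Pow(Rational(-14563, 225), 2) = Rational(212080969, 50625)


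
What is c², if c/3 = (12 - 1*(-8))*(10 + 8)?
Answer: 1166400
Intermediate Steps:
c = 1080 (c = 3*((12 - 1*(-8))*(10 + 8)) = 3*((12 + 8)*18) = 3*(20*18) = 3*360 = 1080)
c² = 1080² = 1166400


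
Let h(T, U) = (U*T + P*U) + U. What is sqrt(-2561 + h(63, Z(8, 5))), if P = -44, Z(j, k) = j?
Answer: 49*I ≈ 49.0*I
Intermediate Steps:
h(T, U) = -43*U + T*U (h(T, U) = (U*T - 44*U) + U = (T*U - 44*U) + U = (-44*U + T*U) + U = -43*U + T*U)
sqrt(-2561 + h(63, Z(8, 5))) = sqrt(-2561 + 8*(-43 + 63)) = sqrt(-2561 + 8*20) = sqrt(-2561 + 160) = sqrt(-2401) = 49*I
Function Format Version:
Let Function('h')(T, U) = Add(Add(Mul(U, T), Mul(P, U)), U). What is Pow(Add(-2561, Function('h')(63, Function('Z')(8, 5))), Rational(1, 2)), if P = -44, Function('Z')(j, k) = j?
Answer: Mul(49, I) ≈ Mul(49.000, I)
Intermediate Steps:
Function('h')(T, U) = Add(Mul(-43, U), Mul(T, U)) (Function('h')(T, U) = Add(Add(Mul(U, T), Mul(-44, U)), U) = Add(Add(Mul(T, U), Mul(-44, U)), U) = Add(Add(Mul(-44, U), Mul(T, U)), U) = Add(Mul(-43, U), Mul(T, U)))
Pow(Add(-2561, Function('h')(63, Function('Z')(8, 5))), Rational(1, 2)) = Pow(Add(-2561, Mul(8, Add(-43, 63))), Rational(1, 2)) = Pow(Add(-2561, Mul(8, 20)), Rational(1, 2)) = Pow(Add(-2561, 160), Rational(1, 2)) = Pow(-2401, Rational(1, 2)) = Mul(49, I)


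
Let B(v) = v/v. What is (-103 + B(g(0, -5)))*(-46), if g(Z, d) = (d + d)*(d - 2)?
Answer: 4692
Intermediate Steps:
g(Z, d) = 2*d*(-2 + d) (g(Z, d) = (2*d)*(-2 + d) = 2*d*(-2 + d))
B(v) = 1
(-103 + B(g(0, -5)))*(-46) = (-103 + 1)*(-46) = -102*(-46) = 4692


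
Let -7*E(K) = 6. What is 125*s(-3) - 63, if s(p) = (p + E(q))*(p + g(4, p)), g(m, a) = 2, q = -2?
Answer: 2934/7 ≈ 419.14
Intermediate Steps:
E(K) = -6/7 (E(K) = -1/7*6 = -6/7)
s(p) = (2 + p)*(-6/7 + p) (s(p) = (p - 6/7)*(p + 2) = (-6/7 + p)*(2 + p) = (2 + p)*(-6/7 + p))
125*s(-3) - 63 = 125*(-12/7 + (-3)**2 + (8/7)*(-3)) - 63 = 125*(-12/7 + 9 - 24/7) - 63 = 125*(27/7) - 63 = 3375/7 - 63 = 2934/7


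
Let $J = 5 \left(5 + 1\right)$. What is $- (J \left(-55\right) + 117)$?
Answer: $1533$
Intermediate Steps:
$J = 30$ ($J = 5 \cdot 6 = 30$)
$- (J \left(-55\right) + 117) = - (30 \left(-55\right) + 117) = - (-1650 + 117) = \left(-1\right) \left(-1533\right) = 1533$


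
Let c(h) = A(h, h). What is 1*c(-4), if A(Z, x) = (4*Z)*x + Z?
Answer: 60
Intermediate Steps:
A(Z, x) = Z + 4*Z*x (A(Z, x) = 4*Z*x + Z = Z + 4*Z*x)
c(h) = h*(1 + 4*h)
1*c(-4) = 1*(-4*(1 + 4*(-4))) = 1*(-4*(1 - 16)) = 1*(-4*(-15)) = 1*60 = 60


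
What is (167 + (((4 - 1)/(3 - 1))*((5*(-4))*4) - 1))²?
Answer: 2116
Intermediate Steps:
(167 + (((4 - 1)/(3 - 1))*((5*(-4))*4) - 1))² = (167 + ((3/2)*(-20*4) - 1))² = (167 + ((3*(½))*(-80) - 1))² = (167 + ((3/2)*(-80) - 1))² = (167 + (-120 - 1))² = (167 - 121)² = 46² = 2116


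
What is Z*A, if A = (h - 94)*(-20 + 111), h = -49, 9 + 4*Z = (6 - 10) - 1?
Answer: 91091/2 ≈ 45546.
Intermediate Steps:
Z = -7/2 (Z = -9/4 + ((6 - 10) - 1)/4 = -9/4 + (-4 - 1)/4 = -9/4 + (¼)*(-5) = -9/4 - 5/4 = -7/2 ≈ -3.5000)
A = -13013 (A = (-49 - 94)*(-20 + 111) = -143*91 = -13013)
Z*A = -7/2*(-13013) = 91091/2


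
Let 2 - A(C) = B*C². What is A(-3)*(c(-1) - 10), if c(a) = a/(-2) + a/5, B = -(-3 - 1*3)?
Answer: 2522/5 ≈ 504.40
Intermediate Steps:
B = 6 (B = -(-3 - 3) = -1*(-6) = 6)
c(a) = -3*a/10 (c(a) = a*(-½) + a*(⅕) = -a/2 + a/5 = -3*a/10)
A(C) = 2 - 6*C²
A(-3)*(c(-1) - 10) = (2 - 6*(-3)²)*(-3/10*(-1) - 10) = (2 - 6*9)*(3/10 - 10) = (2 - 54)*(-97/10) = -52*(-97/10) = 2522/5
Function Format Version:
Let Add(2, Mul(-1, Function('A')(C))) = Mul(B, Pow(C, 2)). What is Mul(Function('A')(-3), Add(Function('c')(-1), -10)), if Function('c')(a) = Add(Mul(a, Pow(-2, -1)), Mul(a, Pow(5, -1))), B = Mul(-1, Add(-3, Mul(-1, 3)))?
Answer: Rational(2522, 5) ≈ 504.40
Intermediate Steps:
B = 6 (B = Mul(-1, Add(-3, -3)) = Mul(-1, -6) = 6)
Function('c')(a) = Mul(Rational(-3, 10), a) (Function('c')(a) = Add(Mul(a, Rational(-1, 2)), Mul(a, Rational(1, 5))) = Add(Mul(Rational(-1, 2), a), Mul(Rational(1, 5), a)) = Mul(Rational(-3, 10), a))
Function('A')(C) = Add(2, Mul(-6, Pow(C, 2))) (Function('A')(C) = Add(2, Mul(-1, Mul(6, Pow(C, 2)))) = Add(2, Mul(-6, Pow(C, 2))))
Mul(Function('A')(-3), Add(Function('c')(-1), -10)) = Mul(Add(2, Mul(-6, Pow(-3, 2))), Add(Mul(Rational(-3, 10), -1), -10)) = Mul(Add(2, Mul(-6, 9)), Add(Rational(3, 10), -10)) = Mul(Add(2, -54), Rational(-97, 10)) = Mul(-52, Rational(-97, 10)) = Rational(2522, 5)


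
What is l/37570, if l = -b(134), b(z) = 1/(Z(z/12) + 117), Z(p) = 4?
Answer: -1/4545970 ≈ -2.1997e-7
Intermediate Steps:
b(z) = 1/121 (b(z) = 1/(4 + 117) = 1/121)
l = -1/121 (l = -1*1/121 = -1/121 ≈ -0.0082645)
l/37570 = -1/121/37570 = -1/121*1/37570 = -1/4545970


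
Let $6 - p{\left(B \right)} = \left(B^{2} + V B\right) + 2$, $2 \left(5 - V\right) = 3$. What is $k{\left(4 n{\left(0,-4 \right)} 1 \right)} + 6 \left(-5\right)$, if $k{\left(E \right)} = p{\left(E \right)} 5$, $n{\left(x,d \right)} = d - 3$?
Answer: $-3440$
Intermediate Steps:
$V = \frac{7}{2}$ ($V = 5 - \frac{3}{2} = \frac{7}{2} \approx 3.5$)
$n{\left(x,d \right)} = -3 + d$ ($n{\left(x,d \right)} = d - 3 = -3 + d$)
$p{\left(B \right)} = 4 - B^{2} - \frac{7 B}{2}$ ($p{\left(B \right)} = 6 - \left(\left(B^{2} + \frac{7 B}{2}\right) + 2\right) = 6 - \left(2 + B^{2} + \frac{7 B}{2}\right) = 4 - B^{2} - \frac{7 B}{2}$)
$k{\left(E \right)} = 20 - 5 E^{2} - \frac{35 E}{2}$ ($k{\left(E \right)} = \left(4 - E^{2} - \frac{7 E}{2}\right) 5 = 20 - 5 E^{2} - \frac{35 E}{2}$)
$k{\left(4 n{\left(0,-4 \right)} 1 \right)} + 6 \left(-5\right) = \left(20 - 5 \left(4 \left(-3 - 4\right) 1\right)^{2} - \frac{35 \cdot 4 \left(-3 - 4\right) 1}{2}\right) + 6 \left(-5\right) = \left(20 - 5 \left(4 \left(-7\right) 1\right)^{2} - \frac{35 \cdot 4 \left(-7\right) 1}{2}\right) - 30 = \left(20 - 5 \left(\left(-28\right) 1\right)^{2} - \frac{35 \left(\left(-28\right) 1\right)}{2}\right) - 30 = \left(20 - 5 \left(-28\right)^{2} - -490\right) - 30 = \left(20 - 3920 + 490\right) - 30 = -3410 - 30 = -3440$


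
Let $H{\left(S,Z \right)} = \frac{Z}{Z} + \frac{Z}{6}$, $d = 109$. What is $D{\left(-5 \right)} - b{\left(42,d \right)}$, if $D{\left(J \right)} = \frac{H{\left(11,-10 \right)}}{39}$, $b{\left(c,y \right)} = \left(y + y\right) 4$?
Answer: $- \frac{102026}{117} \approx -872.02$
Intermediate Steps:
$H{\left(S,Z \right)} = 1 + \frac{Z}{6}$ ($H{\left(S,Z \right)} = 1 + Z \frac{1}{6} = 1 + \frac{Z}{6}$)
$b{\left(c,y \right)} = 8 y$ ($b{\left(c,y \right)} = 2 y 4 = 8 y$)
$D{\left(J \right)} = - \frac{2}{117}$ ($D{\left(J \right)} = \frac{1 + \frac{1}{6} \left(-10\right)}{39} = \left(1 - \frac{5}{3}\right) \frac{1}{39} = \left(- \frac{2}{3}\right) \frac{1}{39} = - \frac{2}{117}$)
$D{\left(-5 \right)} - b{\left(42,d \right)} = - \frac{2}{117} - 8 \cdot 109 = - \frac{2}{117} - 872 = - \frac{102026}{117}$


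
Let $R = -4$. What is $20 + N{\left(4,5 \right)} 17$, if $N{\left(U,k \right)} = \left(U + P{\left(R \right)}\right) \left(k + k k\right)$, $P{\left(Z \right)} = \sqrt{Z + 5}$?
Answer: $2570$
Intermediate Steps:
$P{\left(Z \right)} = \sqrt{5 + Z}$
$N{\left(U,k \right)} = \left(1 + U\right) \left(k + k^{2}\right)$ ($N{\left(U,k \right)} = \left(U + \sqrt{5 - 4}\right) \left(k + k k\right) = \left(U + \sqrt{1}\right) \left(k + k^{2}\right) = \left(U + 1\right) \left(k + k^{2}\right) = \left(1 + U\right) \left(k + k^{2}\right)$)
$20 + N{\left(4,5 \right)} 17 = 20 + 5 \left(1 + 4 + 5 + 4 \cdot 5\right) 17 = 20 + 5 \left(1 + 4 + 5 + 20\right) 17 = 20 + 5 \cdot 30 \cdot 17 = 20 + 150 \cdot 17 = 20 + 2550 = 2570$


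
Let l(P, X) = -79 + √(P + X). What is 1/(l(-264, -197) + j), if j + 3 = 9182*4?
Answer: 36646/1342929777 - I*√461/1342929777 ≈ 2.7288e-5 - 1.5988e-8*I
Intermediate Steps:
j = 36725 (j = -3 + 9182*4 = -3 + 36728 = 36725)
1/(l(-264, -197) + j) = 1/((-79 + √(-264 - 197)) + 36725) = 1/((-79 + √(-461)) + 36725) = 1/((-79 + I*√461) + 36725) = 1/(36646 + I*√461)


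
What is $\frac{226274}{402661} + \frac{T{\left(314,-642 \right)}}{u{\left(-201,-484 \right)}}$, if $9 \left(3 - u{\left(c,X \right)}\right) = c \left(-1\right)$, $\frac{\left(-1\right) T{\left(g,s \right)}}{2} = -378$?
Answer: $- \frac{19567636}{507703} \approx -38.542$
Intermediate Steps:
$T{\left(g,s \right)} = 756$ ($T{\left(g,s \right)} = \left(-2\right) \left(-378\right) = 756$)
$u{\left(c,X \right)} = 3 + \frac{c}{9}$ ($u{\left(c,X \right)} = 3 - \frac{c \left(-1\right)}{9} = 3 - \frac{\left(-1\right) c}{9} = 3 + \frac{c}{9}$)
$\frac{226274}{402661} + \frac{T{\left(314,-642 \right)}}{u{\left(-201,-484 \right)}} = \frac{226274}{402661} + \frac{756}{3 + \frac{1}{9} \left(-201\right)} = 226274 \cdot \frac{1}{402661} + \frac{756}{3 - \frac{67}{3}} = \frac{9838}{17507} + \frac{756}{- \frac{58}{3}} = \frac{9838}{17507} + 756 \left(- \frac{3}{58}\right) = \frac{9838}{17507} - \frac{1134}{29} = - \frac{19567636}{507703}$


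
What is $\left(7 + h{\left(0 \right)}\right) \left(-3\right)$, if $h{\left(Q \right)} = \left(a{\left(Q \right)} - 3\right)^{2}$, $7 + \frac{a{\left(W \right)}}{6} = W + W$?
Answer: $-6096$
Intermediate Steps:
$a{\left(W \right)} = -42 + 12 W$ ($a{\left(W \right)} = -42 + 6 \left(W + W\right) = -42 + 6 \cdot 2 W = -42 + 12 W$)
$h{\left(Q \right)} = \left(-45 + 12 Q\right)^{2}$ ($h{\left(Q \right)} = \left(\left(-42 + 12 Q\right) - 3\right)^{2} = \left(-45 + 12 Q\right)^{2}$)
$\left(7 + h{\left(0 \right)}\right) \left(-3\right) = \left(7 + 9 \left(-15 + 4 \cdot 0\right)^{2}\right) \left(-3\right) = \left(7 + 9 \left(-15 + 0\right)^{2}\right) \left(-3\right) = \left(7 + 9 \left(-15\right)^{2}\right) \left(-3\right) = \left(7 + 9 \cdot 225\right) \left(-3\right) = \left(7 + 2025\right) \left(-3\right) = 2032 \left(-3\right) = -6096$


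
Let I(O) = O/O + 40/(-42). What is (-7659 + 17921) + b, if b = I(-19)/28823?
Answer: 6211414147/605283 ≈ 10262.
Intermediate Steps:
I(O) = 1/21 (I(O) = 1 + 40*(-1/42) = 1 - 20/21 = 1/21)
b = 1/605283 (b = (1/21)/28823 = (1/21)*(1/28823) = 1/605283 ≈ 1.6521e-6)
(-7659 + 17921) + b = (-7659 + 17921) + 1/605283 = 10262 + 1/605283 = 6211414147/605283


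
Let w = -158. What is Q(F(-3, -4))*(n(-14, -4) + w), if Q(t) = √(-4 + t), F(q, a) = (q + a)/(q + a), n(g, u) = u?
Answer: -162*I*√3 ≈ -280.59*I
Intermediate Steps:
F(q, a) = 1 (F(q, a) = (a + q)/(a + q) = 1)
Q(F(-3, -4))*(n(-14, -4) + w) = √(-4 + 1)*(-4 - 158) = √(-3)*(-162) = (I*√3)*(-162) = -162*I*√3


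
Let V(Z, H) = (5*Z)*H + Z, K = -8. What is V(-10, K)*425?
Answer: 165750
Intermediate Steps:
V(Z, H) = Z + 5*H*Z (V(Z, H) = 5*H*Z + Z = Z + 5*H*Z)
V(-10, K)*425 = -10*(1 + 5*(-8))*425 = -10*(1 - 40)*425 = -10*(-39)*425 = 390*425 = 165750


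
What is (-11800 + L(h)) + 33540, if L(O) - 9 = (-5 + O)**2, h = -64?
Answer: 26510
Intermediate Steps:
L(O) = 9 + (-5 + O)**2
(-11800 + L(h)) + 33540 = (-11800 + (9 + (-5 - 64)**2)) + 33540 = (-11800 + (9 + (-69)**2)) + 33540 = (-11800 + (9 + 4761)) + 33540 = (-11800 + 4770) + 33540 = -7030 + 33540 = 26510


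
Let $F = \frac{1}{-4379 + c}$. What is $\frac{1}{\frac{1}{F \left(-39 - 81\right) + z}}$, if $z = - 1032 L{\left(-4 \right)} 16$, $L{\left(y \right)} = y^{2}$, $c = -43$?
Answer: $- \frac{194709484}{737} \approx -2.6419 \cdot 10^{5}$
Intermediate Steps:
$F = - \frac{1}{4422}$ ($F = \frac{1}{-4379 - 43} = \frac{1}{-4422} = - \frac{1}{4422} \approx -0.00022614$)
$z = -264192$ ($z = - 1032 \left(-4\right)^{2} \cdot 16 = - 1032 \cdot 16 \cdot 16 = \left(-1032\right) 256 = -264192$)
$\frac{1}{\frac{1}{F \left(-39 - 81\right) + z}} = \frac{1}{\frac{1}{- \frac{-39 - 81}{4422} - 264192}} = \frac{1}{\frac{1}{\left(- \frac{1}{4422}\right) \left(-120\right) - 264192}} = \frac{1}{\frac{1}{\frac{20}{737} - 264192}} = \frac{1}{\frac{1}{- \frac{194709484}{737}}} = \frac{1}{- \frac{737}{194709484}} = - \frac{194709484}{737}$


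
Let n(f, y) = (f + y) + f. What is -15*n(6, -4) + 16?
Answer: -104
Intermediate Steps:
n(f, y) = y + 2*f
-15*n(6, -4) + 16 = -15*(-4 + 2*6) + 16 = -15*(-4 + 12) + 16 = -15*8 + 16 = -120 + 16 = -104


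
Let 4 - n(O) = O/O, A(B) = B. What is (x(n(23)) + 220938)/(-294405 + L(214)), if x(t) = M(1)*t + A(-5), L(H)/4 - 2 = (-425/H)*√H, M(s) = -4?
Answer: -6959117321159/9273645071163 + 187782850*√214/9273645071163 ≈ -0.75012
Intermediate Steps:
L(H) = 8 - 1700/√H (L(H) = 8 + 4*((-425/H)*√H) = 8 + 4*(-425/√H) = 8 - 1700/√H)
n(O) = 3 (n(O) = 4 - O/O = 4 - 1*1 = 4 - 1 = 3)
x(t) = -5 - 4*t (x(t) = -4*t - 5 = -5 - 4*t)
(x(n(23)) + 220938)/(-294405 + L(214)) = ((-5 - 4*3) + 220938)/(-294405 + (8 - 850*√214/107)) = ((-5 - 12) + 220938)/(-294405 + (8 - 850*√214/107)) = (-17 + 220938)/(-294405 + (8 - 850*√214/107)) = 220921/(-294397 - 850*√214/107)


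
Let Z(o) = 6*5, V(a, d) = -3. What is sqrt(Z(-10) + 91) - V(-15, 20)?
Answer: 14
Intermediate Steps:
Z(o) = 30
sqrt(Z(-10) + 91) - V(-15, 20) = sqrt(30 + 91) - 1*(-3) = sqrt(121) + 3 = 11 + 3 = 14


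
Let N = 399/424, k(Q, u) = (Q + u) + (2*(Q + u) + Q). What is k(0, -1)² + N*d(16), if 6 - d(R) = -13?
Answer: 11397/424 ≈ 26.880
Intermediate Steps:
d(R) = 19 (d(R) = 6 - 1*(-13) = 6 + 13 = 19)
k(Q, u) = 3*u + 4*Q (k(Q, u) = (Q + u) + ((2*Q + 2*u) + Q) = (Q + u) + (2*u + 3*Q) = 3*u + 4*Q)
N = 399/424 (N = 399*(1/424) = 399/424 ≈ 0.94104)
k(0, -1)² + N*d(16) = (3*(-1) + 4*0)² + (399/424)*19 = (-3 + 0)² + 7581/424 = (-3)² + 7581/424 = 9 + 7581/424 = 11397/424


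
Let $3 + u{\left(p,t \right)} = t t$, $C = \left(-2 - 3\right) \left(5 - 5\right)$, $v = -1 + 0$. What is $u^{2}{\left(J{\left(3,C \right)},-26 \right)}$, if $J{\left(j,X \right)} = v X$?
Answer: $452929$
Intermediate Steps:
$v = -1$
$C = 0$ ($C = \left(-5\right) 0 = 0$)
$J{\left(j,X \right)} = - X$
$u{\left(p,t \right)} = -3 + t^{2}$ ($u{\left(p,t \right)} = -3 + t t = -3 + t^{2}$)
$u^{2}{\left(J{\left(3,C \right)},-26 \right)} = \left(-3 + \left(-26\right)^{2}\right)^{2} = \left(-3 + 676\right)^{2} = 673^{2} = 452929$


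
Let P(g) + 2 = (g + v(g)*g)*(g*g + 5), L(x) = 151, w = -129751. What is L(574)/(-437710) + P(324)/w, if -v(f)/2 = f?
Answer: 9632665159517299/56793310210 ≈ 1.6961e+5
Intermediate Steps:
v(f) = -2*f
P(g) = -2 + (5 + g²)*(g - 2*g²) (P(g) = -2 + (g + (-2*g)*g)*(g*g + 5) = -2 + (g - 2*g²)*(g² + 5) = -2 + (g - 2*g²)*(5 + g²) = -2 + (5 + g²)*(g - 2*g²))
L(574)/(-437710) + P(324)/w = 151/(-437710) + (-2 + 324³ - 10*324² - 2*324⁴ + 5*324)/(-129751) = 151*(-1/437710) + (-2 + 34012224 - 10*104976 - 2*11019960576 + 1620)*(-1/129751) = -151/437710 + (-2 + 34012224 - 1049760 - 22039921152 + 1620)*(-1/129751) = -151/437710 - 22006957070*(-1/129751) = -151/437710 + 22006957070/129751 = 9632665159517299/56793310210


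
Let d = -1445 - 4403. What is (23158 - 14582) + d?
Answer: 2728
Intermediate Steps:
d = -5848
(23158 - 14582) + d = (23158 - 14582) - 5848 = 8576 - 5848 = 2728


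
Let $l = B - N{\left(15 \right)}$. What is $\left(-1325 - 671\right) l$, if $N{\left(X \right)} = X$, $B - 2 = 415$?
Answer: $-802392$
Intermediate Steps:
$B = 417$ ($B = 2 + 415 = 417$)
$l = 402$ ($l = 417 - 15 = 402$)
$\left(-1325 - 671\right) l = \left(-1325 - 671\right) 402 = \left(-1996\right) 402 = -802392$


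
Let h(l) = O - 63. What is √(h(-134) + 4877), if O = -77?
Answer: √4737 ≈ 68.826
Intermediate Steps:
h(l) = -140 (h(l) = -77 - 63 = -140)
√(h(-134) + 4877) = √(-140 + 4877) = √4737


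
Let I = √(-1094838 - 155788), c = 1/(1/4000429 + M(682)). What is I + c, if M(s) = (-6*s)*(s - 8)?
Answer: -4000429/11033215185431 + I*√1250626 ≈ -3.6258e-7 + 1118.3*I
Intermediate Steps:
M(s) = -6*s*(-8 + s) (M(s) = (-6*s)*(-8 + s) = -6*s*(-8 + s))
c = -4000429/11033215185431 (c = 1/(1/4000429 + 6*682*(8 - 1*682)) = 1/(1/4000429 + 6*682*(8 - 682)) = 1/(1/4000429 + 6*682*(-674)) = 1/(1/4000429 - 2758008) = 1/(-11033215185431/4000429) = -4000429/11033215185431 ≈ -3.6258e-7)
I = I*√1250626 (I = √(-1250626) = I*√1250626 ≈ 1118.3*I)
I + c = I*√1250626 - 4000429/11033215185431 = -4000429/11033215185431 + I*√1250626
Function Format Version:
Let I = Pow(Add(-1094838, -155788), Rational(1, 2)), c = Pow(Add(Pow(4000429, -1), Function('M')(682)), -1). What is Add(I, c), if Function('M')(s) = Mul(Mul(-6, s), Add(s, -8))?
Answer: Add(Rational(-4000429, 11033215185431), Mul(I, Pow(1250626, Rational(1, 2)))) ≈ Add(-3.6258e-7, Mul(1118.3, I))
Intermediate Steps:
Function('M')(s) = Mul(-6, s, Add(-8, s)) (Function('M')(s) = Mul(Mul(-6, s), Add(-8, s)) = Mul(-6, s, Add(-8, s)))
c = Rational(-4000429, 11033215185431) (c = Pow(Add(Pow(4000429, -1), Mul(6, 682, Add(8, Mul(-1, 682)))), -1) = Pow(Add(Rational(1, 4000429), Mul(6, 682, Add(8, -682))), -1) = Pow(Add(Rational(1, 4000429), Mul(6, 682, -674)), -1) = Pow(Add(Rational(1, 4000429), -2758008), -1) = Pow(Rational(-11033215185431, 4000429), -1) = Rational(-4000429, 11033215185431) ≈ -3.6258e-7)
I = Mul(I, Pow(1250626, Rational(1, 2))) (I = Pow(-1250626, Rational(1, 2)) = Mul(I, Pow(1250626, Rational(1, 2))) ≈ Mul(1118.3, I))
Add(I, c) = Add(Mul(I, Pow(1250626, Rational(1, 2))), Rational(-4000429, 11033215185431)) = Add(Rational(-4000429, 11033215185431), Mul(I, Pow(1250626, Rational(1, 2))))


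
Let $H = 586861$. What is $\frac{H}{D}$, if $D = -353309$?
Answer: $- \frac{53351}{32119} \approx -1.661$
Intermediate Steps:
$\frac{H}{D} = \frac{586861}{-353309} = 586861 \left(- \frac{1}{353309}\right) = - \frac{53351}{32119}$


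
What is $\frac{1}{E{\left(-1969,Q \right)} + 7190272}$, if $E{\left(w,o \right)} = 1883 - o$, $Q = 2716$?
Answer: $\frac{1}{7189439} \approx 1.3909 \cdot 10^{-7}$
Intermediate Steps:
$\frac{1}{E{\left(-1969,Q \right)} + 7190272} = \frac{1}{\left(1883 - 2716\right) + 7190272} = \frac{1}{-833 + 7190272} = \frac{1}{7189439}$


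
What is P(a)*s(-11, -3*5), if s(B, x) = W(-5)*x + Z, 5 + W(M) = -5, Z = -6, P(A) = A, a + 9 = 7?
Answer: -288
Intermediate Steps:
a = -2 (a = -9 + 7 = -2)
W(M) = -10 (W(M) = -5 - 5 = -10)
s(B, x) = -6 - 10*x (s(B, x) = -10*x - 6 = -6 - 10*x)
P(a)*s(-11, -3*5) = -2*(-6 - (-30)*5) = -2*(-6 - 10*(-15)) = -2*(-6 + 150) = -2*144 = -288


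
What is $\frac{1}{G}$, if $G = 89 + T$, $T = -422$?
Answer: $- \frac{1}{333} \approx -0.003003$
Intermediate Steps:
$G = -333$ ($G = 89 - 422 = -333$)
$\frac{1}{G} = \frac{1}{-333} = - \frac{1}{333}$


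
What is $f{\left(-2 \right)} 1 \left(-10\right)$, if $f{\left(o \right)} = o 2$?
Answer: $40$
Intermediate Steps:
$f{\left(o \right)} = 2 o$
$f{\left(-2 \right)} 1 \left(-10\right) = 2 \left(-2\right) 1 \left(-10\right) = \left(-4\right) 1 \left(-10\right) = \left(-4\right) \left(-10\right) = 40$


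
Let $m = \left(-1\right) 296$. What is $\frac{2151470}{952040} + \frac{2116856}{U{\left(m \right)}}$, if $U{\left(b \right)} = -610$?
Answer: $- \frac{100700959477}{29037220} \approx -3468.0$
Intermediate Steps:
$m = -296$
$\frac{2151470}{952040} + \frac{2116856}{U{\left(m \right)}} = \frac{2151470}{952040} + \frac{2116856}{-610} = 2151470 \cdot \frac{1}{952040} + 2116856 \left(- \frac{1}{610}\right) = \frac{215147}{95204} - \frac{1058428}{305} = - \frac{100700959477}{29037220}$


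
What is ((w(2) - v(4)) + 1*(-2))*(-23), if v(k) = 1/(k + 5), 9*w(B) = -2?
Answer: 161/3 ≈ 53.667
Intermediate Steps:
w(B) = -2/9 (w(B) = (⅑)*(-2) = -2/9)
v(k) = 1/(5 + k)
((w(2) - v(4)) + 1*(-2))*(-23) = ((-2/9 - 1/(5 + 4)) + 1*(-2))*(-23) = ((-2/9 - 1/9) - 2)*(-23) = ((-2/9 - 1*⅑) - 2)*(-23) = ((-2/9 - ⅑) - 2)*(-23) = (-⅓ - 2)*(-23) = -7/3*(-23) = 161/3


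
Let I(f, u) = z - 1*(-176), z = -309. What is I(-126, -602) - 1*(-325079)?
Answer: 324946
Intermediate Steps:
I(f, u) = -133 (I(f, u) = -309 - 1*(-176) = -309 + 176 = -133)
I(-126, -602) - 1*(-325079) = -133 - 1*(-325079) = -133 + 325079 = 324946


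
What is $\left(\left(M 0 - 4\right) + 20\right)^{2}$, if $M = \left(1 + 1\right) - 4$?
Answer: $256$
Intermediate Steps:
$M = -2$ ($M = 2 - 4 = -2$)
$\left(\left(M 0 - 4\right) + 20\right)^{2} = \left(\left(\left(-2\right) 0 - 4\right) + 20\right)^{2} = \left(\left(0 - 4\right) + 20\right)^{2} = \left(-4 + 20\right)^{2} = 16^{2} = 256$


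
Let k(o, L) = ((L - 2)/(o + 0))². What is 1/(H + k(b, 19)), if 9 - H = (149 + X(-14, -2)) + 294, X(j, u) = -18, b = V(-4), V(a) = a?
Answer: -16/6367 ≈ -0.0025130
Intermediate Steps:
b = -4
k(o, L) = (-2 + L)²/o² (k(o, L) = ((-2 + L)/o)² = (-2 + L)²/o²)
H = -416 (H = 9 - ((149 - 18) + 294) = 9 - (131 + 294) = 9 - 1*425 = 9 - 425 = -416)
1/(H + k(b, 19)) = 1/(-416 + (-2 + 19)²/(-4)²) = 1/(-416 + (1/16)*17²) = 1/(-416 + (1/16)*289) = 1/(-416 + 289/16) = 1/(-6367/16) = -16/6367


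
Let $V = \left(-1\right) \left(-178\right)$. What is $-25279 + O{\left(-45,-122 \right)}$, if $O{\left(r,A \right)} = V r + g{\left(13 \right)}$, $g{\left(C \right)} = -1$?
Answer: $-33290$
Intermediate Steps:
$V = 178$
$O{\left(r,A \right)} = -1 + 178 r$ ($O{\left(r,A \right)} = 178 r - 1 = -1 + 178 r$)
$-25279 + O{\left(-45,-122 \right)} = -25279 + \left(-1 + 178 \left(-45\right)\right) = -25279 - 8011 = -33290$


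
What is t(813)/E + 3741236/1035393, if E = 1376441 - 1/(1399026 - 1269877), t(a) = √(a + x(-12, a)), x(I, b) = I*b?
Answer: 3741236/1035393 + 129149*I*√8943/177765978708 ≈ 3.6133 + 6.8704e-5*I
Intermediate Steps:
t(a) = √11*√(-a) (t(a) = √(a - 12*a) = √(-11*a) = √11*√(-a))
E = 177765978708/129149 (E = 1376441 - 1/129149 = 177765978708/129149 ≈ 1.3764e+6)
t(813)/E + 3741236/1035393 = (√11*√(-1*813))/(177765978708/129149) + 3741236/1035393 = (√11*√(-813))*(129149/177765978708) + 3741236*(1/1035393) = (√11*(I*√813))*(129149/177765978708) + 3741236/1035393 = (I*√8943)*(129149/177765978708) + 3741236/1035393 = 129149*I*√8943/177765978708 + 3741236/1035393 = 3741236/1035393 + 129149*I*√8943/177765978708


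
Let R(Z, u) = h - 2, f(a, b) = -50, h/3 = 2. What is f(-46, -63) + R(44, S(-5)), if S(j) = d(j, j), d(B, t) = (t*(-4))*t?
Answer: -46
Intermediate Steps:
h = 6 (h = 3*2 = 6)
d(B, t) = -4*t² (d(B, t) = (-4*t)*t = -4*t²)
S(j) = -4*j²
R(Z, u) = 4 (R(Z, u) = 6 - 2 = 4)
f(-46, -63) + R(44, S(-5)) = -50 + 4 = -46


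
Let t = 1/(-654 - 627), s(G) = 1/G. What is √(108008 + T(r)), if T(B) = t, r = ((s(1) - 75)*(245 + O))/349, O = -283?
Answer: √177236914407/1281 ≈ 328.65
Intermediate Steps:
r = 2812/349 (r = ((1/1 - 75)*(245 - 283))/349 = ((1 - 75)*(-38))*(1/349) = -74*(-38)*(1/349) = 2812*(1/349) = 2812/349 ≈ 8.0573)
t = -1/1281 (t = 1/(-1281) = -1/1281 ≈ -0.00078064)
T(B) = -1/1281
√(108008 + T(r)) = √(108008 - 1/1281) = √(138358247/1281) = √177236914407/1281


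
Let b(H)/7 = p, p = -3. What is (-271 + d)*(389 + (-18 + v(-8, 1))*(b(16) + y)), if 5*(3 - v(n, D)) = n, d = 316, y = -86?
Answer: 82026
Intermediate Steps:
v(n, D) = 3 - n/5
b(H) = -21 (b(H) = 7*(-3) = -21)
(-271 + d)*(389 + (-18 + v(-8, 1))*(b(16) + y)) = (-271 + 316)*(389 + (-18 + (3 - 1/5*(-8)))*(-21 - 86)) = 45*(389 + (-18 + (3 + 8/5))*(-107)) = 45*(389 + (-18 + 23/5)*(-107)) = 45*(389 - 67/5*(-107)) = 45*(389 + 7169/5) = 45*(9114/5) = 82026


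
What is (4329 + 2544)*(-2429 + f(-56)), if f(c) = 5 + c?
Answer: -17045040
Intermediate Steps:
(4329 + 2544)*(-2429 + f(-56)) = (4329 + 2544)*(-2429 + (5 - 56)) = 6873*(-2429 - 51) = 6873*(-2480) = -17045040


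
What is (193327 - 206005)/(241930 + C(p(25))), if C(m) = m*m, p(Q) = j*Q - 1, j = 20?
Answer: -12678/490931 ≈ -0.025824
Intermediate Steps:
p(Q) = -1 + 20*Q (p(Q) = 20*Q - 1 = -1 + 20*Q)
C(m) = m²
(193327 - 206005)/(241930 + C(p(25))) = (193327 - 206005)/(241930 + (-1 + 20*25)²) = -12678/(241930 + (-1 + 500)²) = -12678/(241930 + 499²) = -12678/(241930 + 249001) = -12678/490931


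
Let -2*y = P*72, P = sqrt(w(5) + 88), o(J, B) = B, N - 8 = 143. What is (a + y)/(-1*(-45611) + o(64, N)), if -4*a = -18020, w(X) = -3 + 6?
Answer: 4505/45762 - 6*sqrt(91)/7627 ≈ 0.090940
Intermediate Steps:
N = 151 (N = 8 + 143 = 151)
w(X) = 3
P = sqrt(91) (P = sqrt(3 + 88) = sqrt(91) ≈ 9.5394)
a = 4505 (a = -1/4*(-18020) = 4505)
y = -36*sqrt(91) (y = -sqrt(91)*72/2 = -36*sqrt(91) ≈ -343.42)
(a + y)/(-1*(-45611) + o(64, N)) = (4505 - 36*sqrt(91))/(-1*(-45611) + 151) = (4505 - 36*sqrt(91))/(45611 + 151) = (4505 - 36*sqrt(91))/45762 = (4505 - 36*sqrt(91))*(1/45762) = 4505/45762 - 6*sqrt(91)/7627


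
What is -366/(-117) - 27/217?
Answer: 25421/8463 ≈ 3.0038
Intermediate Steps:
-366/(-117) - 27/217 = -366*(-1/117) - 27*1/217 = 122/39 - 27/217 = 25421/8463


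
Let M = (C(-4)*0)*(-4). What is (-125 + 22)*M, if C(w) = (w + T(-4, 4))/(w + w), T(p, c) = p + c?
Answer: 0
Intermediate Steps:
T(p, c) = c + p
C(w) = ½ (C(w) = (w + (4 - 4))/(w + w) = (w + 0)/((2*w)) = w*(1/(2*w)) = ½)
M = 0 (M = ((½)*0)*(-4) = 0*(-4) = 0)
(-125 + 22)*M = (-125 + 22)*0 = -103*0 = 0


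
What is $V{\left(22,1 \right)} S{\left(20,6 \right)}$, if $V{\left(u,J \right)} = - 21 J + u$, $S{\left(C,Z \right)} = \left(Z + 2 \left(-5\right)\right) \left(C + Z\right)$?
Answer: $-104$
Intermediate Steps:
$S{\left(C,Z \right)} = \left(-10 + Z\right) \left(C + Z\right)$ ($S{\left(C,Z \right)} = \left(Z - 10\right) \left(C + Z\right) = \left(-10 + Z\right) \left(C + Z\right)$)
$V{\left(u,J \right)} = u - 21 J$
$V{\left(22,1 \right)} S{\left(20,6 \right)} = \left(22 - 21\right) \left(6^{2} - 200 - 60 + 20 \cdot 6\right) = \left(22 - 21\right) \left(36 - 200 - 60 + 120\right) = 1 \left(-104\right) = -104$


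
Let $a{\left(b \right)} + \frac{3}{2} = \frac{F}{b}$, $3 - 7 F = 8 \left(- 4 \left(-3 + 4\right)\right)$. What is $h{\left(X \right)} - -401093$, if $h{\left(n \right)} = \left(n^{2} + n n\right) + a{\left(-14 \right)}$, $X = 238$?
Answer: $\frac{3600654}{7} \approx 5.1438 \cdot 10^{5}$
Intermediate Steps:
$F = 5$ ($F = \frac{3}{7} - \frac{8 \left(- 4 \left(-3 + 4\right)\right)}{7} = \frac{3}{7} - \frac{8 \left(\left(-4\right) 1\right)}{7} = \frac{3}{7} - \frac{8 \left(-4\right)}{7} = \frac{3}{7} - - \frac{32}{7} = \frac{3}{7} + \frac{32}{7} = 5$)
$a{\left(b \right)} = - \frac{3}{2} + \frac{5}{b}$
$h{\left(n \right)} = - \frac{13}{7} + 2 n^{2}$ ($h{\left(n \right)} = \left(n^{2} + n n\right) - \left(\frac{3}{2} - \frac{5}{-14}\right) = \left(n^{2} + n^{2}\right) + \left(- \frac{3}{2} + 5 \left(- \frac{1}{14}\right)\right) = 2 n^{2} - \frac{13}{7} = - \frac{13}{7} + 2 n^{2}$)
$h{\left(X \right)} - -401093 = \left(- \frac{13}{7} + 2 \cdot 238^{2}\right) - -401093 = \left(- \frac{13}{7} + 2 \cdot 56644\right) + 401093 = \left(- \frac{13}{7} + 113288\right) + 401093 = \frac{793003}{7} + 401093 = \frac{3600654}{7}$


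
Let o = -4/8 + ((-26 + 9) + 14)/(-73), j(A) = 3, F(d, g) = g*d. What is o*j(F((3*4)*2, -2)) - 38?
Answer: -5749/146 ≈ -39.377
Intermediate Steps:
F(d, g) = d*g
o = -67/146 (o = -4*⅛ + (-17 + 14)*(-1/73) = -½ - 3*(-1/73) = -½ + 3/73 = -67/146 ≈ -0.45890)
o*j(F((3*4)*2, -2)) - 38 = -67/146*3 - 38 = -201/146 - 38 = -5749/146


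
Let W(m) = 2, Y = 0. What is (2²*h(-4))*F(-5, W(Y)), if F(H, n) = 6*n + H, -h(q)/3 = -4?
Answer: 336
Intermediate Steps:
h(q) = 12 (h(q) = -3*(-4) = 12)
F(H, n) = H + 6*n
(2²*h(-4))*F(-5, W(Y)) = (2²*12)*(-5 + 6*2) = (4*12)*(-5 + 12) = 48*7 = 336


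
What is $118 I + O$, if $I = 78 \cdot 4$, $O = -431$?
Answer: $36385$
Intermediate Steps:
$I = 312$
$118 I + O = 118 \cdot 312 - 431 = 36816 - 431 = 36385$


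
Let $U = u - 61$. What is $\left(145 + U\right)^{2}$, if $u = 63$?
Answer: $21609$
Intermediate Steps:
$U = 2$ ($U = 63 - 61 = 2$)
$\left(145 + U\right)^{2} = \left(145 + 2\right)^{2} = 147^{2} = 21609$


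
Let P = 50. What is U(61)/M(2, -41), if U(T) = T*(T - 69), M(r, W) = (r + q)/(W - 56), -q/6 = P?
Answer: -23668/149 ≈ -158.85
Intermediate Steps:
q = -300 (q = -6*50 = -300)
M(r, W) = (-300 + r)/(-56 + W) (M(r, W) = (r - 300)/(W - 56) = (-300 + r)/(-56 + W))
U(T) = T*(-69 + T)
U(61)/M(2, -41) = (61*(-69 + 61))/(((-300 + 2)/(-56 - 41))) = (61*(-8))/((-298/(-97))) = -488/((-1/97*(-298))) = -488/298/97 = -488*97/298 = -23668/149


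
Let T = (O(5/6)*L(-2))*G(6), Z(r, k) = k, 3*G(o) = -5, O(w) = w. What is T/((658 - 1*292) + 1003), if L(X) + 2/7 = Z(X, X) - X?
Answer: 25/86247 ≈ 0.00028987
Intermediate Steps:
G(o) = -5/3 (G(o) = (⅓)*(-5) = -5/3)
L(X) = -2/7 (L(X) = -2/7 + (X - X) = -2/7 + 0 = -2/7)
T = 25/63 (T = ((5/6)*(-2/7))*(-5/3) = ((5*(⅙))*(-2/7))*(-5/3) = ((⅚)*(-2/7))*(-5/3) = -5/21*(-5/3) = 25/63 ≈ 0.39683)
T/((658 - 1*292) + 1003) = (25/63)/((658 - 1*292) + 1003) = (25/63)/((658 - 292) + 1003) = (25/63)/(366 + 1003) = (25/63)/1369 = (1/1369)*(25/63) = 25/86247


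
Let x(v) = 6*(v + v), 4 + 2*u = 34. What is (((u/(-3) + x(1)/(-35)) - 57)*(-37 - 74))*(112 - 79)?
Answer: 7992666/35 ≈ 2.2836e+5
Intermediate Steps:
u = 15 (u = -2 + (1/2)*34 = -2 + 17 = 15)
x(v) = 12*v (x(v) = 6*(2*v) = 12*v)
(((u/(-3) + x(1)/(-35)) - 57)*(-37 - 74))*(112 - 79) = (((15/(-3) + (12*1)/(-35)) - 57)*(-37 - 74))*(112 - 79) = (((15*(-1/3) + 12*(-1/35)) - 57)*(-111))*33 = (((-5 - 12/35) - 57)*(-111))*33 = ((-187/35 - 57)*(-111))*33 = -2182/35*(-111)*33 = (242202/35)*33 = 7992666/35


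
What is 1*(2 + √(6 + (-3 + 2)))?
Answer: 2 + √5 ≈ 4.2361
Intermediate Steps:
1*(2 + √(6 + (-3 + 2))) = 1*(2 + √(6 - 1)) = 1*(2 + √5) = 2 + √5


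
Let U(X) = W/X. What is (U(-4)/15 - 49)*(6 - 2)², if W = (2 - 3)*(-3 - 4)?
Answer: -11788/15 ≈ -785.87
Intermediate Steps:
W = 7 (W = -1*(-7) = 7)
U(X) = 7/X
(U(-4)/15 - 49)*(6 - 2)² = ((7/(-4))/15 - 49)*(6 - 2)² = ((7*(-¼))*(1/15) - 49)*4² = (-7/4*1/15 - 49)*16 = (-7/60 - 49)*16 = -2947/60*16 = -11788/15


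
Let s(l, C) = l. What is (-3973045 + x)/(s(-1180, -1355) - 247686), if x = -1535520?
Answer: 5508565/248866 ≈ 22.135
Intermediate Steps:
(-3973045 + x)/(s(-1180, -1355) - 247686) = (-3973045 - 1535520)/(-1180 - 247686) = -5508565/(-248866) = -5508565*(-1/248866) = 5508565/248866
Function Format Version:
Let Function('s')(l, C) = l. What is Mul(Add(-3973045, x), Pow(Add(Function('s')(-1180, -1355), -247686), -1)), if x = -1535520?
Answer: Rational(5508565, 248866) ≈ 22.135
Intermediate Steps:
Mul(Add(-3973045, x), Pow(Add(Function('s')(-1180, -1355), -247686), -1)) = Mul(Add(-3973045, -1535520), Pow(Add(-1180, -247686), -1)) = Mul(-5508565, Pow(-248866, -1)) = Mul(-5508565, Rational(-1, 248866)) = Rational(5508565, 248866)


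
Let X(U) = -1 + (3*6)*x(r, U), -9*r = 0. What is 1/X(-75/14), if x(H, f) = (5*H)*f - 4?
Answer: -1/73 ≈ -0.013699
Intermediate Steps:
r = 0 (r = -⅑*0 = 0)
x(H, f) = -4 + 5*H*f (x(H, f) = 5*H*f - 4 = -4 + 5*H*f)
X(U) = -73 (X(U) = -1 + (3*6)*(-4 + 5*0*U) = -1 + 18*(-4 + 0) = -1 + 18*(-4) = -1 - 72 = -73)
1/X(-75/14) = 1/(-73) = -1/73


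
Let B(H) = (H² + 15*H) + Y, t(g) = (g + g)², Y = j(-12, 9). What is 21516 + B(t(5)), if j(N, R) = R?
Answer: 33025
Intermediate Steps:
Y = 9
t(g) = 4*g² (t(g) = (2*g)² = 4*g²)
B(H) = 9 + H² + 15*H (B(H) = (H² + 15*H) + 9 = 9 + H² + 15*H)
21516 + B(t(5)) = 21516 + (9 + (4*5²)² + 15*(4*5²)) = 21516 + (9 + (4*25)² + 15*(4*25)) = 21516 + (9 + 100² + 15*100) = 21516 + (9 + 10000 + 1500) = 21516 + 11509 = 33025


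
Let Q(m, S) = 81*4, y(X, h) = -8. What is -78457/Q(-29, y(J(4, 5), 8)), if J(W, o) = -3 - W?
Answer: -78457/324 ≈ -242.15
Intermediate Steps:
Q(m, S) = 324
-78457/Q(-29, y(J(4, 5), 8)) = -78457/324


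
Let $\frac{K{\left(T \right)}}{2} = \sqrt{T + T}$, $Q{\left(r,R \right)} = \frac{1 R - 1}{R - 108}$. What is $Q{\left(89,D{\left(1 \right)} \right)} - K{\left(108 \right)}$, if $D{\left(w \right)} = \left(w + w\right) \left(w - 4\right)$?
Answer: $\frac{7}{114} - 12 \sqrt{6} \approx -29.332$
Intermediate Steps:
$D{\left(w \right)} = 2 w \left(-4 + w\right)$
$Q{\left(r,R \right)} = \frac{-1 + R}{-108 + R}$ ($Q{\left(r,R \right)} = \frac{R - 1}{-108 + R} = \frac{-1 + R}{-108 + R}$)
$K{\left(T \right)} = 2 \sqrt{2} \sqrt{T}$ ($K{\left(T \right)} = 2 \sqrt{T + T} = 2 \sqrt{2 T} = 2 \sqrt{2} \sqrt{T}$)
$Q{\left(89,D{\left(1 \right)} \right)} - K{\left(108 \right)} = \frac{-1 + 2 \cdot 1 \left(-4 + 1\right)}{-108 + 2 \cdot 1 \left(-4 + 1\right)} - 2 \sqrt{2} \sqrt{108} = \frac{-1 + 2 \cdot 1 \left(-3\right)}{-108 + 2 \cdot 1 \left(-3\right)} - 2 \sqrt{2} \cdot 6 \sqrt{3} = \frac{-1 - 6}{-108 - 6} - 12 \sqrt{6} = \frac{1}{-114} \left(-7\right) - 12 \sqrt{6} = \left(- \frac{1}{114}\right) \left(-7\right) - 12 \sqrt{6} = \frac{7}{114} - 12 \sqrt{6}$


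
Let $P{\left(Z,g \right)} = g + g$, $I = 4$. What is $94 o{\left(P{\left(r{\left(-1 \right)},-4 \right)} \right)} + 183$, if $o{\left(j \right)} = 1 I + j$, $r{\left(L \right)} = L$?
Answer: $-193$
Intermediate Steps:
$P{\left(Z,g \right)} = 2 g$
$o{\left(j \right)} = 4 + j$ ($o{\left(j \right)} = 1 \cdot 4 + j = 4 + j$)
$94 o{\left(P{\left(r{\left(-1 \right)},-4 \right)} \right)} + 183 = 94 \left(4 + 2 \left(-4\right)\right) + 183 = 94 \left(4 - 8\right) + 183 = 94 \left(-4\right) + 183 = -376 + 183 = -193$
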